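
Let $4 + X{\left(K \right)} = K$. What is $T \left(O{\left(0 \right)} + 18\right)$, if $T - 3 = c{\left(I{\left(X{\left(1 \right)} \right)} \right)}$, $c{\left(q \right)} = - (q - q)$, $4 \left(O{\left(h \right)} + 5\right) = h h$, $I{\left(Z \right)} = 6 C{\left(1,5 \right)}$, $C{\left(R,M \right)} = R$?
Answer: $39$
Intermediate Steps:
$X{\left(K \right)} = -4 + K$
$I{\left(Z \right)} = 6$ ($I{\left(Z \right)} = 6 \cdot 1 = 6$)
$O{\left(h \right)} = -5 + \frac{h^{2}}{4}$ ($O{\left(h \right)} = -5 + \frac{h h}{4} = -5 + \frac{h^{2}}{4}$)
$c{\left(q \right)} = 0$ ($c{\left(q \right)} = \left(-1\right) 0 = 0$)
$T = 3$ ($T = 3 + 0 = 3$)
$T \left(O{\left(0 \right)} + 18\right) = 3 \left(\left(-5 + \frac{0^{2}}{4}\right) + 18\right) = 3 \left(\left(-5 + \frac{1}{4} \cdot 0\right) + 18\right) = 3 \left(\left(-5 + 0\right) + 18\right) = 3 \left(-5 + 18\right) = 3 \cdot 13 = 39$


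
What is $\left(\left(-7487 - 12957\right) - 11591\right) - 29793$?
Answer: $-61828$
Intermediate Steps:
$\left(\left(-7487 - 12957\right) - 11591\right) - 29793 = \left(-20444 - 11591\right) - 29793 = -32035 - 29793 = -61828$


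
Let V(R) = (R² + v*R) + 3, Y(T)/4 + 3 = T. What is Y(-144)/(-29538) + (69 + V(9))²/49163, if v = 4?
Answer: 180672457/242029449 ≈ 0.74649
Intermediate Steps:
Y(T) = -12 + 4*T
V(R) = 3 + R² + 4*R (V(R) = (R² + 4*R) + 3 = 3 + R² + 4*R)
Y(-144)/(-29538) + (69 + V(9))²/49163 = (-12 + 4*(-144))/(-29538) + (69 + (3 + 9² + 4*9))²/49163 = (-12 - 576)*(-1/29538) + (69 + (3 + 81 + 36))²*(1/49163) = -588*(-1/29538) + (69 + 120)²*(1/49163) = 98/4923 + 189²*(1/49163) = 98/4923 + 35721*(1/49163) = 98/4923 + 35721/49163 = 180672457/242029449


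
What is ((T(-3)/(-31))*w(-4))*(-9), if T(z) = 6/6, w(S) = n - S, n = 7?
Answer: 99/31 ≈ 3.1936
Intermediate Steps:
w(S) = 7 - S
T(z) = 1 (T(z) = 6*(⅙) = 1)
((T(-3)/(-31))*w(-4))*(-9) = ((1/(-31))*(7 - 1*(-4)))*(-9) = ((1*(-1/31))*(7 + 4))*(-9) = -1/31*11*(-9) = -11/31*(-9) = 99/31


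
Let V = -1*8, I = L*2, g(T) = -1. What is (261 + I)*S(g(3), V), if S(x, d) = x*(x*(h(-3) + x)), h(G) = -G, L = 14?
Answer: 578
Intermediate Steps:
I = 28 (I = 14*2 = 28)
V = -8
S(x, d) = x**2*(3 + x) (S(x, d) = x*(x*(-1*(-3) + x)) = x*(x*(3 + x)) = x**2*(3 + x))
(261 + I)*S(g(3), V) = (261 + 28)*((-1)**2*(3 - 1)) = 289*(1*2) = 289*2 = 578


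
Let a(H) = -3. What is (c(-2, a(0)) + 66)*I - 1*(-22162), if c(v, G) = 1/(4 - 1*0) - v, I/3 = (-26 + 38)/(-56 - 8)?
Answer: 1415911/64 ≈ 22124.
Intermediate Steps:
I = -9/16 (I = 3*((-26 + 38)/(-56 - 8)) = 3*(12/(-64)) = 3*(12*(-1/64)) = 3*(-3/16) = -9/16 ≈ -0.56250)
c(v, G) = 1/4 - v (c(v, G) = 1/(4 + 0) - v = 1/4 - v)
(c(-2, a(0)) + 66)*I - 1*(-22162) = ((1/4 - 1*(-2)) + 66)*(-9/16) - 1*(-22162) = ((1/4 + 2) + 66)*(-9/16) + 22162 = (9/4 + 66)*(-9/16) + 22162 = (273/4)*(-9/16) + 22162 = -2457/64 + 22162 = 1415911/64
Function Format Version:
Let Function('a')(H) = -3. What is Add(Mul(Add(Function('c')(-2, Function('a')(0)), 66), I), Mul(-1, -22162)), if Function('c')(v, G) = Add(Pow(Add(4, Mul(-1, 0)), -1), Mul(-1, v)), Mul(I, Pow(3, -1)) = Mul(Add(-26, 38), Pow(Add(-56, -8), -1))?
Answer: Rational(1415911, 64) ≈ 22124.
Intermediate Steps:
I = Rational(-9, 16) (I = Mul(3, Mul(Add(-26, 38), Pow(Add(-56, -8), -1))) = Mul(3, Mul(12, Pow(-64, -1))) = Mul(3, Mul(12, Rational(-1, 64))) = Mul(3, Rational(-3, 16)) = Rational(-9, 16) ≈ -0.56250)
Function('c')(v, G) = Add(Rational(1, 4), Mul(-1, v)) (Function('c')(v, G) = Add(Pow(Add(4, 0), -1), Mul(-1, v)) = Add(Pow(4, -1), Mul(-1, v)) = Add(Rational(1, 4), Mul(-1, v)))
Add(Mul(Add(Function('c')(-2, Function('a')(0)), 66), I), Mul(-1, -22162)) = Add(Mul(Add(Add(Rational(1, 4), Mul(-1, -2)), 66), Rational(-9, 16)), Mul(-1, -22162)) = Add(Mul(Add(Add(Rational(1, 4), 2), 66), Rational(-9, 16)), 22162) = Add(Mul(Add(Rational(9, 4), 66), Rational(-9, 16)), 22162) = Add(Mul(Rational(273, 4), Rational(-9, 16)), 22162) = Add(Rational(-2457, 64), 22162) = Rational(1415911, 64)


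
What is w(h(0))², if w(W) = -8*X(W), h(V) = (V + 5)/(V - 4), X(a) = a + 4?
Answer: 484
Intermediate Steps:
X(a) = 4 + a
h(V) = (5 + V)/(-4 + V)
w(W) = -32 - 8*W (w(W) = -8*(4 + W) = -32 - 8*W)
w(h(0))² = (-32 - 8*(5 + 0)/(-4 + 0))² = (-32 - 8*5/(-4))² = (-32 - (-2)*5)² = (-32 - 8*(-5/4))² = (-32 + 10)² = (-22)² = 484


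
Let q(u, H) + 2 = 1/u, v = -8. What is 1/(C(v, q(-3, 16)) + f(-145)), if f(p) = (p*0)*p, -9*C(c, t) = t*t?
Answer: -81/49 ≈ -1.6531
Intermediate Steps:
q(u, H) = -2 + 1/u
C(c, t) = -t²/9 (C(c, t) = -t*t/9 = -t²/9)
f(p) = 0 (f(p) = 0*p = 0)
1/(C(v, q(-3, 16)) + f(-145)) = 1/(-(-2 + 1/(-3))²/9 + 0) = 1/(-(-2 - ⅓)²/9 + 0) = 1/(-(-7/3)²/9 + 0) = 1/(-⅑*49/9 + 0) = 1/(-49/81 + 0) = 1/(-49/81) = -81/49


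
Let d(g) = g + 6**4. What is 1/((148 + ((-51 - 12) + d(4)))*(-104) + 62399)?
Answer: -1/81641 ≈ -1.2249e-5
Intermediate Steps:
d(g) = 1296 + g (d(g) = g + 1296 = 1296 + g)
1/((148 + ((-51 - 12) + d(4)))*(-104) + 62399) = 1/((148 + ((-51 - 12) + (1296 + 4)))*(-104) + 62399) = 1/((148 + (-63 + 1300))*(-104) + 62399) = 1/((148 + 1237)*(-104) + 62399) = 1/(1385*(-104) + 62399) = 1/(-144040 + 62399) = 1/(-81641) = -1/81641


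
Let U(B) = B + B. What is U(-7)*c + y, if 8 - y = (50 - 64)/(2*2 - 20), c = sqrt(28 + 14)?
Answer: 57/8 - 14*sqrt(42) ≈ -83.605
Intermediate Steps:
U(B) = 2*B
c = sqrt(42) ≈ 6.4807
y = 57/8 (y = 8 - (50 - 64)/(2*2 - 20) = 8 - (-14)/(4 - 20) = 8 - (-14)/(-16) = 8 - (-14)*(-1)/16 = 8 - 1*7/8 = 8 - 7/8 = 57/8 ≈ 7.1250)
U(-7)*c + y = (2*(-7))*sqrt(42) + 57/8 = -14*sqrt(42) + 57/8 = 57/8 - 14*sqrt(42)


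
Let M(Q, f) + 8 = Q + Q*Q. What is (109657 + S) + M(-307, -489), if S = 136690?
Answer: 340281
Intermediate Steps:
M(Q, f) = -8 + Q + Q² (M(Q, f) = -8 + (Q + Q*Q) = -8 + (Q + Q²) = -8 + Q + Q²)
(109657 + S) + M(-307, -489) = (109657 + 136690) + (-8 - 307 + (-307)²) = 246347 + (-8 - 307 + 94249) = 246347 + 93934 = 340281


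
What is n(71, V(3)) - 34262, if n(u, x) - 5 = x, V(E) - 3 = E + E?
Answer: -34248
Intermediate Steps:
V(E) = 3 + 2*E (V(E) = 3 + (E + E) = 3 + 2*E)
n(u, x) = 5 + x
n(71, V(3)) - 34262 = (5 + (3 + 2*3)) - 34262 = (5 + (3 + 6)) - 34262 = (5 + 9) - 34262 = 14 - 34262 = -34248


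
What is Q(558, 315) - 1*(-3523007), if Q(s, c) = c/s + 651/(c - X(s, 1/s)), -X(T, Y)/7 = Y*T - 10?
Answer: 1310559775/372 ≈ 3.5230e+6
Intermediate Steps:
X(T, Y) = 70 - 7*T*Y (X(T, Y) = -7*(Y*T - 10) = -7*(T*Y - 10) = -7*(-10 + T*Y) = 70 - 7*T*Y)
Q(s, c) = 651/(-63 + c) + c/s (Q(s, c) = c/s + 651/(c - (70 - 7*s/s)) = c/s + 651/(c - (70 - 7)) = c/s + 651/(c - 1*63) = c/s + 651/(c - 63) = c/s + 651/(-63 + c) = 651/(-63 + c) + c/s)
Q(558, 315) - 1*(-3523007) = (315**2 - 63*315 + 651*558)/(558*(-63 + 315)) - 1*(-3523007) = (1/558)*(99225 - 19845 + 363258)/252 + 3523007 = (1/558)*(1/252)*442638 + 3523007 = 1171/372 + 3523007 = 1310559775/372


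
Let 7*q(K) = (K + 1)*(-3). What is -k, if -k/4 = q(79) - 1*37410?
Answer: -1048440/7 ≈ -1.4978e+5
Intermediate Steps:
q(K) = -3/7 - 3*K/7 (q(K) = ((K + 1)*(-3))/7 = ((1 + K)*(-3))/7 = (-3 - 3*K)/7 = -3/7 - 3*K/7)
k = 1048440/7 (k = -4*((-3/7 - 3/7*79) - 1*37410) = -4*((-3/7 - 237/7) - 37410) = -4*(-240/7 - 37410) = -4*(-262110/7) = 1048440/7 ≈ 1.4978e+5)
-k = -1*1048440/7 = -1048440/7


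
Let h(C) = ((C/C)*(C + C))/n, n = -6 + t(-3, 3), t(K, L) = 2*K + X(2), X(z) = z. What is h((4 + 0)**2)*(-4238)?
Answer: 67808/5 ≈ 13562.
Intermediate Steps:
t(K, L) = 2 + 2*K (t(K, L) = 2*K + 2 = 2 + 2*K)
n = -10 (n = -6 + (2 + 2*(-3)) = -6 + (2 - 6) = -6 - 4 = -10)
h(C) = -C/5 (h(C) = ((C/C)*(C + C))/(-10) = (1*(2*C))*(-1/10) = (2*C)*(-1/10) = -C/5)
h((4 + 0)**2)*(-4238) = -(4 + 0)**2/5*(-4238) = -1/5*4**2*(-4238) = -1/5*16*(-4238) = -16/5*(-4238) = 67808/5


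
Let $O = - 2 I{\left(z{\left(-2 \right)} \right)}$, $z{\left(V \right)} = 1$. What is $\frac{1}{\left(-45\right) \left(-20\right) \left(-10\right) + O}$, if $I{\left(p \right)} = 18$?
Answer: $- \frac{1}{9036} \approx -0.00011067$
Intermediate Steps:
$O = -36$ ($O = \left(-2\right) 18 = -36$)
$\frac{1}{\left(-45\right) \left(-20\right) \left(-10\right) + O} = \frac{1}{\left(-45\right) \left(-20\right) \left(-10\right) - 36} = \frac{1}{900 \left(-10\right) - 36} = \frac{1}{-9000 - 36} = \frac{1}{-9036} = - \frac{1}{9036}$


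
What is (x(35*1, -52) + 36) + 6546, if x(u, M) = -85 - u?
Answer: 6462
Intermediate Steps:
(x(35*1, -52) + 36) + 6546 = ((-85 - 35) + 36) + 6546 = (-120 + 36) + 6546 = -84 + 6546 = 6462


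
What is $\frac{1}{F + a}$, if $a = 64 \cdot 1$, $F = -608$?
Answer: $- \frac{1}{544} \approx -0.0018382$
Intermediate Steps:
$a = 64$
$\frac{1}{F + a} = \frac{1}{-608 + 64} = \frac{1}{-544} = - \frac{1}{544}$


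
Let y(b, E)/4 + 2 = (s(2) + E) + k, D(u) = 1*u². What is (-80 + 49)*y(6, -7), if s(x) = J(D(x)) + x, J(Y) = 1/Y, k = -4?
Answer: 1333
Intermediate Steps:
D(u) = u²
s(x) = x + x⁻² (s(x) = 1/(x²) + x = x⁻² + x = x + x⁻²)
y(b, E) = -15 + 4*E (y(b, E) = -8 + 4*(((2 + 2⁻²) + E) - 4) = -8 + 4*(((2 + ¼) + E) - 4) = -8 + 4*((9/4 + E) - 4) = -8 + 4*(-7/4 + E) = -8 + (-7 + 4*E) = -15 + 4*E)
(-80 + 49)*y(6, -7) = (-80 + 49)*(-15 + 4*(-7)) = -31*(-15 - 28) = -31*(-43) = 1333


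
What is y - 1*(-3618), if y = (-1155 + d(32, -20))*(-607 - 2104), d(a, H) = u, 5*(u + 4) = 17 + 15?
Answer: 15641583/5 ≈ 3.1283e+6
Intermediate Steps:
u = 12/5 (u = -4 + (17 + 15)/5 = -4 + (⅕)*32 = -4 + 32/5 = 12/5 ≈ 2.4000)
d(a, H) = 12/5
y = 15623493/5 (y = (-1155 + 12/5)*(-607 - 2104) = -5763/5*(-2711) = 15623493/5 ≈ 3.1247e+6)
y - 1*(-3618) = 15623493/5 - 1*(-3618) = 15623493/5 + 3618 = 15641583/5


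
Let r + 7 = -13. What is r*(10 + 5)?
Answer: -300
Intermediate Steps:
r = -20 (r = -7 - 13 = -20)
r*(10 + 5) = -20*(10 + 5) = -20*15 = -300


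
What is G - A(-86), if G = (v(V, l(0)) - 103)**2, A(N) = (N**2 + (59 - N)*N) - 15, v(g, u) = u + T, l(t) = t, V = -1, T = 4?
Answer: 14890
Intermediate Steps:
v(g, u) = 4 + u (v(g, u) = u + 4 = 4 + u)
A(N) = -15 + N**2 + N*(59 - N) (A(N) = (N**2 + N*(59 - N)) - 15 = -15 + N**2 + N*(59 - N))
G = 9801 (G = ((4 + 0) - 103)**2 = (4 - 103)**2 = (-99)**2 = 9801)
G - A(-86) = 9801 - (-15 + 59*(-86)) = 9801 - (-15 - 5074) = 9801 - 1*(-5089) = 9801 + 5089 = 14890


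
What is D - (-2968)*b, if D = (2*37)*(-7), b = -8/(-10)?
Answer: 9282/5 ≈ 1856.4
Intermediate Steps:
b = ⅘ (b = -8*(-⅒) = ⅘ ≈ 0.80000)
D = -518 (D = 74*(-7) = -518)
D - (-2968)*b = -518 - (-2968)*4/5 = -518 - 1*(-11872/5) = -518 + 11872/5 = 9282/5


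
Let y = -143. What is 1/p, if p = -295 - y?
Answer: -1/152 ≈ -0.0065789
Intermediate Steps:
p = -152 (p = -295 - 1*(-143) = -295 + 143 = -152)
1/p = 1/(-152) = -1/152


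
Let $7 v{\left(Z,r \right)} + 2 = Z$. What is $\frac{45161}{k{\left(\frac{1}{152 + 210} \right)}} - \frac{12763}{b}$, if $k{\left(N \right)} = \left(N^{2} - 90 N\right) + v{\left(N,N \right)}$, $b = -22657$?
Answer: $- \frac{938595014994939}{11096922803} \approx -84582.0$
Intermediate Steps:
$v{\left(Z,r \right)} = - \frac{2}{7} + \frac{Z}{7}$
$k{\left(N \right)} = - \frac{2}{7} + N^{2} - \frac{629 N}{7}$ ($k{\left(N \right)} = \left(N^{2} - 90 N\right) + \left(- \frac{2}{7} + \frac{N}{7}\right) = - \frac{2}{7} + N^{2} - \frac{629 N}{7}$)
$\frac{45161}{k{\left(\frac{1}{152 + 210} \right)}} - \frac{12763}{b} = \frac{45161}{- \frac{2}{7} + \left(\frac{1}{152 + 210}\right)^{2} - \frac{629}{7 \left(152 + 210\right)}} - \frac{12763}{-22657} = \frac{45161}{- \frac{2}{7} + \left(\frac{1}{362}\right)^{2} - \frac{629}{7 \cdot 362}} - - \frac{12763}{22657} = \frac{45161}{- \frac{2}{7} + \left(\frac{1}{362}\right)^{2} - \frac{629}{2534}} + \frac{12763}{22657} = \frac{45161}{- \frac{2}{7} + \frac{1}{131044} - \frac{629}{2534}} + \frac{12763}{22657} = \frac{45161}{- \frac{489779}{917308}} + \frac{12763}{22657} = 45161 \left(- \frac{917308}{489779}\right) + \frac{12763}{22657} = - \frac{41426546588}{489779} + \frac{12763}{22657} = - \frac{938595014994939}{11096922803}$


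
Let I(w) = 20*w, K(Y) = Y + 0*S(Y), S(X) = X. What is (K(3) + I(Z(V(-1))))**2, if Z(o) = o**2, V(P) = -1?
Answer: 529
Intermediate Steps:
K(Y) = Y (K(Y) = Y + 0*Y = Y + 0 = Y)
(K(3) + I(Z(V(-1))))**2 = (3 + 20*(-1)**2)**2 = (3 + 20*1)**2 = (3 + 20)**2 = 23**2 = 529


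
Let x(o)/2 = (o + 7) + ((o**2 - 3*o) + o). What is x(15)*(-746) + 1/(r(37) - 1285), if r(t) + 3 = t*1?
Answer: -405028765/1251 ≈ -3.2376e+5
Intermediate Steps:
r(t) = -3 + t (r(t) = -3 + t*1 = -3 + t)
x(o) = 14 - 2*o + 2*o**2 (x(o) = 2*((o + 7) + ((o**2 - 3*o) + o)) = 2*((7 + o) + (o**2 - 2*o)) = 2*(7 + o**2 - o) = 14 - 2*o + 2*o**2)
x(15)*(-746) + 1/(r(37) - 1285) = (14 - 2*15 + 2*15**2)*(-746) + 1/((-3 + 37) - 1285) = (14 - 30 + 2*225)*(-746) + 1/(34 - 1285) = (14 - 30 + 450)*(-746) + 1/(-1251) = 434*(-746) - 1/1251 = -323764 - 1/1251 = -405028765/1251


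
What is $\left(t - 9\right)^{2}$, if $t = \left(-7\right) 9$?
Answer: $5184$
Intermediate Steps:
$t = -63$
$\left(t - 9\right)^{2} = \left(-63 - 9\right)^{2} = \left(-72\right)^{2} = 5184$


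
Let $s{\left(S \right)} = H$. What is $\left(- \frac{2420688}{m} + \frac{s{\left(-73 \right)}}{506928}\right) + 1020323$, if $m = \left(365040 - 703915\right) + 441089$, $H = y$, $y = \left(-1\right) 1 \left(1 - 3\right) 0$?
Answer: $\frac{52144437217}{51107} \approx 1.0203 \cdot 10^{6}$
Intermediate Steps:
$y = 0$ ($y = - \left(-2\right) 0 = \left(-1\right) 0 = 0$)
$H = 0$
$s{\left(S \right)} = 0$
$m = 102214$ ($m = -338875 + 441089 = 102214$)
$\left(- \frac{2420688}{m} + \frac{s{\left(-73 \right)}}{506928}\right) + 1020323 = \left(- \frac{2420688}{102214} + \frac{0}{506928}\right) + 1020323 = \left(\left(-2420688\right) \frac{1}{102214} + 0 \cdot \frac{1}{506928}\right) + 1020323 = \left(- \frac{1210344}{51107} + 0\right) + 1020323 = - \frac{1210344}{51107} + 1020323 = \frac{52144437217}{51107}$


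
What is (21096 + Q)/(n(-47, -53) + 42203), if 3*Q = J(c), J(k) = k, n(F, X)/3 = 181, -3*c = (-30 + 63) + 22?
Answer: 189809/384714 ≈ 0.49338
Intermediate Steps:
c = -55/3 (c = -((-30 + 63) + 22)/3 = -(33 + 22)/3 = -1/3*55 = -55/3 ≈ -18.333)
n(F, X) = 543 (n(F, X) = 3*181 = 543)
Q = -55/9 (Q = (1/3)*(-55/3) = -55/9 ≈ -6.1111)
(21096 + Q)/(n(-47, -53) + 42203) = (21096 - 55/9)/(543 + 42203) = (189809/9)/42746 = (189809/9)*(1/42746) = 189809/384714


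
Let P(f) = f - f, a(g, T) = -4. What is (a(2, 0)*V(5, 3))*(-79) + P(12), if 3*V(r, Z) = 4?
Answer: 1264/3 ≈ 421.33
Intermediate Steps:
V(r, Z) = 4/3 (V(r, Z) = (1/3)*4 = 4/3)
P(f) = 0
(a(2, 0)*V(5, 3))*(-79) + P(12) = -4*4/3*(-79) + 0 = -16/3*(-79) + 0 = 1264/3 + 0 = 1264/3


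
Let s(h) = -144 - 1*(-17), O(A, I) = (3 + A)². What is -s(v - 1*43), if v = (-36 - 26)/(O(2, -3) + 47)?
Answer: 127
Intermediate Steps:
v = -31/36 (v = (-36 - 26)/((3 + 2)² + 47) = -62/(5² + 47) = -62/(25 + 47) = -62/72 = -62*1/72 = -31/36 ≈ -0.86111)
s(h) = -127 (s(h) = -144 + 17 = -127)
-s(v - 1*43) = -1*(-127) = 127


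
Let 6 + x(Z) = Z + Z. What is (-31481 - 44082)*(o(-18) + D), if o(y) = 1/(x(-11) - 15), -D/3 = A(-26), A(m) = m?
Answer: -253362739/43 ≈ -5.8922e+6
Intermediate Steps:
D = 78 (D = -3*(-26) = 78)
x(Z) = -6 + 2*Z (x(Z) = -6 + (Z + Z) = -6 + 2*Z)
o(y) = -1/43 (o(y) = 1/((-6 + 2*(-11)) - 15) = 1/((-6 - 22) - 15) = 1/(-28 - 15) = 1/(-43) = -1/43)
(-31481 - 44082)*(o(-18) + D) = (-31481 - 44082)*(-1/43 + 78) = -75563*3353/43 = -253362739/43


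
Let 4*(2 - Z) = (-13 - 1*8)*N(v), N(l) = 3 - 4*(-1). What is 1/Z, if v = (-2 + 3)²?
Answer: 4/155 ≈ 0.025806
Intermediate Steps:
v = 1 (v = 1² = 1)
N(l) = 7 (N(l) = 3 + 4 = 7)
Z = 155/4 (Z = 2 - (-13 - 1*8)*7/4 = 2 - (-13 - 8)*7/4 = 2 - (-21)*7/4 = 2 - ¼*(-147) = 2 + 147/4 = 155/4 ≈ 38.750)
1/Z = 1/(155/4) = 4/155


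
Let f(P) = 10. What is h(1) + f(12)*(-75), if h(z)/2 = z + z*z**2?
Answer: -746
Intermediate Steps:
h(z) = 2*z + 2*z**3 (h(z) = 2*(z + z*z**2) = 2*(z + z**3) = 2*z + 2*z**3)
h(1) + f(12)*(-75) = 2*1*(1 + 1**2) + 10*(-75) = 2*1*(1 + 1) - 750 = 2*1*2 - 750 = 4 - 750 = -746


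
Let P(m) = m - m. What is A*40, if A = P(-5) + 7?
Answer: 280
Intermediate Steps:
P(m) = 0
A = 7 (A = 0 + 7 = 7)
A*40 = 7*40 = 280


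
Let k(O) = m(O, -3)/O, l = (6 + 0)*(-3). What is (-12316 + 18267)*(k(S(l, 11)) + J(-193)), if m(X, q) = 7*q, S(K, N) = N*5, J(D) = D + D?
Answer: -11496791/5 ≈ -2.2994e+6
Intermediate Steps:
J(D) = 2*D
l = -18 (l = 6*(-3) = -18)
S(K, N) = 5*N
k(O) = -21/O (k(O) = (7*(-3))/O = -21/O)
(-12316 + 18267)*(k(S(l, 11)) + J(-193)) = (-12316 + 18267)*(-21/(5*11) + 2*(-193)) = 5951*(-21/55 - 386) = 5951*(-21251/55) = -11496791/5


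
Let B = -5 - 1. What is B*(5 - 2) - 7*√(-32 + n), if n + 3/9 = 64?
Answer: -18 - 7*√285/3 ≈ -57.391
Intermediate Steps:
n = 191/3 (n = -⅓ + 64 = 191/3 ≈ 63.667)
B = -6
B*(5 - 2) - 7*√(-32 + n) = -6*(5 - 2) - 7*√(-32 + 191/3) = -6*3 - 7*√285/3 = -18 - 7*√285/3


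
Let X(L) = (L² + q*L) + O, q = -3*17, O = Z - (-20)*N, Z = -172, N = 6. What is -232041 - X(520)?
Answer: -475869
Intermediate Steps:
O = -52 (O = -172 - (-20)*6 = -172 - 1*(-120) = -172 + 120 = -52)
q = -51
X(L) = -52 + L² - 51*L (X(L) = (L² - 51*L) - 52 = -52 + L² - 51*L)
-232041 - X(520) = -232041 - (-52 + 520² - 51*520) = -232041 - (-52 + 270400 - 26520) = -232041 - 1*243828 = -232041 - 243828 = -475869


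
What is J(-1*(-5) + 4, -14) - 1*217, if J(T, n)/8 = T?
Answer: -145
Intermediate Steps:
J(T, n) = 8*T
J(-1*(-5) + 4, -14) - 1*217 = 8*(-1*(-5) + 4) - 1*217 = 8*(5 + 4) - 217 = 8*9 - 217 = 72 - 217 = -145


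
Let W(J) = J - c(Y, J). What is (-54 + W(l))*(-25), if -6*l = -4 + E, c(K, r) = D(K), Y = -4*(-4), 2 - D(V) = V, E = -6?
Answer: 2875/3 ≈ 958.33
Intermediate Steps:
D(V) = 2 - V
Y = 16
c(K, r) = 2 - K
l = 5/3 (l = -(-4 - 6)/6 = -1/6*(-10) = 5/3 ≈ 1.6667)
W(J) = 14 + J (W(J) = J - (2 - 1*16) = J - (2 - 16) = J - 1*(-14) = J + 14 = 14 + J)
(-54 + W(l))*(-25) = (-54 + (14 + 5/3))*(-25) = (-54 + 47/3)*(-25) = -115/3*(-25) = 2875/3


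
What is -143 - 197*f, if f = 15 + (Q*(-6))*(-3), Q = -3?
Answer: 7540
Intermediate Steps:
f = -39 (f = 15 - 3*(-6)*(-3) = 15 + 18*(-3) = 15 - 54 = -39)
-143 - 197*f = -143 - 197*(-39) = -143 + 7683 = 7540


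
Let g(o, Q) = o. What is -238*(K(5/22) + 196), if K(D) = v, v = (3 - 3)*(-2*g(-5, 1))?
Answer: -46648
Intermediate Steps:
v = 0 (v = (3 - 3)*(-2*(-5)) = 0*10 = 0)
K(D) = 0
-238*(K(5/22) + 196) = -238*(0 + 196) = -238*196 = -46648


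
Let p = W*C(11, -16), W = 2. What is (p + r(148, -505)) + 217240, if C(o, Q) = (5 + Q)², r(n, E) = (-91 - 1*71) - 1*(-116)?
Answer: 217436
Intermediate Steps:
r(n, E) = -46 (r(n, E) = (-91 - 71) + 116 = -162 + 116 = -46)
p = 242 (p = 2*(5 - 16)² = 2*(-11)² = 2*121 = 242)
(p + r(148, -505)) + 217240 = (242 - 46) + 217240 = 196 + 217240 = 217436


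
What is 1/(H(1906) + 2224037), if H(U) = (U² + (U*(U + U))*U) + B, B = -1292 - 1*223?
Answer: 1/13854226190 ≈ 7.2180e-11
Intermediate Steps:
B = -1515 (B = -1292 - 223 = -1515)
H(U) = -1515 + U² + 2*U³ (H(U) = (U² + (U*(U + U))*U) - 1515 = (U² + (U*(2*U))*U) - 1515 = (U² + (2*U²)*U) - 1515 = (U² + 2*U³) - 1515 = -1515 + U² + 2*U³)
1/(H(1906) + 2224037) = 1/((-1515 + 1906² + 2*1906³) + 2224037) = 1/((-1515 + 3632836 + 2*6924185416) + 2224037) = 1/((-1515 + 3632836 + 13848370832) + 2224037) = 1/(13852002153 + 2224037) = 1/13854226190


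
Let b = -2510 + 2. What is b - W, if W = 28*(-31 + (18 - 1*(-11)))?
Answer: -2452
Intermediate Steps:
b = -2508
W = -56 (W = 28*(-31 + (18 + 11)) = 28*(-31 + 29) = 28*(-2) = -56)
b - W = -2508 - 1*(-56) = -2508 + 56 = -2452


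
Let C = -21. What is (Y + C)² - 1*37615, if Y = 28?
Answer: -37566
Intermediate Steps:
(Y + C)² - 1*37615 = (28 - 21)² - 1*37615 = 7² - 37615 = 49 - 37615 = -37566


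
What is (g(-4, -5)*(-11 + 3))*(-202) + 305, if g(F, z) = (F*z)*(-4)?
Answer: -128975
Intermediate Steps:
g(F, z) = -4*F*z
(g(-4, -5)*(-11 + 3))*(-202) + 305 = ((-4*(-4)*(-5))*(-11 + 3))*(-202) + 305 = -80*(-8)*(-202) + 305 = 640*(-202) + 305 = -129280 + 305 = -128975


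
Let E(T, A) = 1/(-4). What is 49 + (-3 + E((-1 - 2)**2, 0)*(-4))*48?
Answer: -47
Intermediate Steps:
E(T, A) = -1/4
49 + (-3 + E((-1 - 2)**2, 0)*(-4))*48 = 49 + (-3 - 1/4*(-4))*48 = 49 + (-3 + 1)*48 = 49 - 2*48 = 49 - 96 = -47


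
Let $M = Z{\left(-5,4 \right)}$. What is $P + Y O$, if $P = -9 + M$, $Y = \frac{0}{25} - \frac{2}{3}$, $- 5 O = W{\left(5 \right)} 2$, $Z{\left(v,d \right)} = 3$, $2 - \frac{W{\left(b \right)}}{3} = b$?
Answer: $- \frac{42}{5} \approx -8.4$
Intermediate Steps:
$W{\left(b \right)} = 6 - 3 b$
$M = 3$
$O = \frac{18}{5}$ ($O = - \frac{\left(6 - 15\right) 2}{5} = - \frac{\left(-9\right) 2}{5} = \left(- \frac{1}{5}\right) \left(-18\right) = \frac{18}{5} \approx 3.6$)
$Y = - \frac{2}{3}$ ($Y = 0 \cdot \frac{1}{25} - \frac{2}{3} = 0 - \frac{2}{3} = - \frac{2}{3} \approx -0.66667$)
$P = -6$ ($P = -9 + 3 = -6$)
$P + Y O = -6 - \frac{12}{5} = - \frac{42}{5}$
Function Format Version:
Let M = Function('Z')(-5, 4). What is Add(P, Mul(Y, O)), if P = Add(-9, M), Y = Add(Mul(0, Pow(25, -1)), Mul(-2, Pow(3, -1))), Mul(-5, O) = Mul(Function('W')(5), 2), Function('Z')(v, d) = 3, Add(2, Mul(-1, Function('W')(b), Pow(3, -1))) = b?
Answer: Rational(-42, 5) ≈ -8.4000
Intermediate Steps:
Function('W')(b) = Add(6, Mul(-3, b))
M = 3
O = Rational(18, 5) (O = Mul(Rational(-1, 5), Mul(Add(6, Mul(-3, 5)), 2)) = Mul(Rational(-1, 5), Mul(Add(6, -15), 2)) = Mul(Rational(-1, 5), Mul(-9, 2)) = Mul(Rational(-1, 5), -18) = Rational(18, 5) ≈ 3.6000)
Y = Rational(-2, 3) (Y = Add(Mul(0, Rational(1, 25)), Mul(-2, Rational(1, 3))) = Add(0, Rational(-2, 3)) = Rational(-2, 3) ≈ -0.66667)
P = -6 (P = Add(-9, 3) = -6)
Add(P, Mul(Y, O)) = Add(-6, Mul(Rational(-2, 3), Rational(18, 5))) = Add(-6, Rational(-12, 5)) = Rational(-42, 5)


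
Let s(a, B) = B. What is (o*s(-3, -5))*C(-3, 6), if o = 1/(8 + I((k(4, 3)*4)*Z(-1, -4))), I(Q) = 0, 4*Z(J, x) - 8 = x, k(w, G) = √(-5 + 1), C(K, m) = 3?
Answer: -15/8 ≈ -1.8750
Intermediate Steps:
k(w, G) = 2*I (k(w, G) = √(-4) = 2*I)
Z(J, x) = 2 + x/4
o = ⅛ (o = 1/(8 + 0) = 1/8 = ⅛ ≈ 0.12500)
(o*s(-3, -5))*C(-3, 6) = ((⅛)*(-5))*3 = -5/8*3 = -15/8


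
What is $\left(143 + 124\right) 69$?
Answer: $18423$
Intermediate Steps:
$\left(143 + 124\right) 69 = 267 \cdot 69 = 18423$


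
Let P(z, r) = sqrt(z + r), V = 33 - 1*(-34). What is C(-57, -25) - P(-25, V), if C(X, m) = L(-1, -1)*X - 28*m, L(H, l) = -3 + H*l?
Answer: 814 - sqrt(42) ≈ 807.52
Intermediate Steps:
V = 67 (V = 33 + 34 = 67)
C(X, m) = -28*m - 2*X (C(X, m) = (-3 - 1*(-1))*X - 28*m = (-3 + 1)*X - 28*m = -2*X - 28*m = -28*m - 2*X)
P(z, r) = sqrt(r + z)
C(-57, -25) - P(-25, V) = (-28*(-25) - 2*(-57)) - sqrt(67 - 25) = (700 + 114) - sqrt(42) = 814 - sqrt(42)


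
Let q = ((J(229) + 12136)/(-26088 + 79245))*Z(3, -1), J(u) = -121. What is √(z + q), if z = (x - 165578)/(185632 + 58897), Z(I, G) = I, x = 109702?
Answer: √8440092036756749941/4332809351 ≈ 0.67051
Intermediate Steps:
z = -55876/244529 (z = (109702 - 165578)/(185632 + 58897) = -55876/244529 ≈ -0.22850)
q = 12015/17719 (q = ((-121 + 12136)/(-26088 + 79245))*3 = (12015/53157)*3 = (12015*(1/53157))*3 = (4005/17719)*3 = 12015/17719 ≈ 0.67809)
√(z + q) = √(-55876/244529 + 12015/17719) = √(1947949091/4332809351) = √8440092036756749941/4332809351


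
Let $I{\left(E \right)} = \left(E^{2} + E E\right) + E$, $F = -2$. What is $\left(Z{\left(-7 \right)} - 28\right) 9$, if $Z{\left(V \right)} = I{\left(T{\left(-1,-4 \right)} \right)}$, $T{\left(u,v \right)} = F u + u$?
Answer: $-225$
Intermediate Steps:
$T{\left(u,v \right)} = - u$ ($T{\left(u,v \right)} = - 2 u + u = - u$)
$I{\left(E \right)} = E + 2 E^{2}$ ($I{\left(E \right)} = \left(E^{2} + E^{2}\right) + E = 2 E^{2} + E = E + 2 E^{2}$)
$Z{\left(V \right)} = 3$ ($Z{\left(V \right)} = \left(-1\right) \left(-1\right) \left(1 + 2 \left(\left(-1\right) \left(-1\right)\right)\right) = 1 \left(1 + 2 \cdot 1\right) = 1 \left(1 + 2\right) = 1 \cdot 3 = 3$)
$\left(Z{\left(-7 \right)} - 28\right) 9 = \left(3 - 28\right) 9 = \left(-25\right) 9 = -225$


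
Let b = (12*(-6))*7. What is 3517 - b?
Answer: 4021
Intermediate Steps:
b = -504 (b = -72*7 = -504)
3517 - b = 3517 - 1*(-504) = 3517 + 504 = 4021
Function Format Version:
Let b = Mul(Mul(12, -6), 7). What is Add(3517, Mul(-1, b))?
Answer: 4021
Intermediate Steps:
b = -504 (b = Mul(-72, 7) = -504)
Add(3517, Mul(-1, b)) = Add(3517, Mul(-1, -504)) = Add(3517, 504) = 4021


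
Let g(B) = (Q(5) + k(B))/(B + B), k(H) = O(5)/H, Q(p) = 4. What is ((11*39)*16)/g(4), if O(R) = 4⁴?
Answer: 13728/17 ≈ 807.53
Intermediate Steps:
O(R) = 256
k(H) = 256/H
g(B) = (4 + 256/B)/(2*B) (g(B) = (4 + 256/B)/(B + B) = (4 + 256/B)/((2*B)) = (4 + 256/B)*(1/(2*B)) = (4 + 256/B)/(2*B))
((11*39)*16)/g(4) = ((11*39)*16)/((2*(64 + 4)/4²)) = (429*16)/((2*(1/16)*68)) = 6864/(17/2) = 6864*(2/17) = 13728/17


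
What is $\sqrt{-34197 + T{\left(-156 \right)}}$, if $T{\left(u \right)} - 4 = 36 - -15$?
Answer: $i \sqrt{34142} \approx 184.78 i$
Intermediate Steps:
$T{\left(u \right)} = 55$ ($T{\left(u \right)} = 4 + \left(36 - -15\right) = 4 + \left(36 + 15\right) = 4 + 51 = 55$)
$\sqrt{-34197 + T{\left(-156 \right)}} = \sqrt{-34197 + 55} = \sqrt{-34142} = i \sqrt{34142}$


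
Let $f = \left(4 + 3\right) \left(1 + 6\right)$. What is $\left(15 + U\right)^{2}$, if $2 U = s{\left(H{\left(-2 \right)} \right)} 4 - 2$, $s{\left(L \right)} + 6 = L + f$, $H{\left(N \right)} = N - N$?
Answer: $10000$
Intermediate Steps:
$H{\left(N \right)} = 0$
$f = 49$ ($f = 7 \cdot 7 = 49$)
$s{\left(L \right)} = 43 + L$ ($s{\left(L \right)} = -6 + \left(L + 49\right) = -6 + \left(49 + L\right) = 43 + L$)
$U = 85$ ($U = \frac{\left(43 + 0\right) 4 - 2}{2} = \frac{43 \cdot 4 - 2}{2} = \frac{172 - 2}{2} = \frac{1}{2} \cdot 170 = 85$)
$\left(15 + U\right)^{2} = \left(15 + 85\right)^{2} = 100^{2} = 10000$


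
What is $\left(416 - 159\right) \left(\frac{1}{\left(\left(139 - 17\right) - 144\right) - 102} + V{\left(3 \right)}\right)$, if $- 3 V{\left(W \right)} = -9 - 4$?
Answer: $\frac{413513}{372} \approx 1111.6$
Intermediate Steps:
$V{\left(W \right)} = \frac{13}{3}$ ($V{\left(W \right)} = - \frac{-9 - 4}{3} = \left(- \frac{1}{3}\right) \left(-13\right) = \frac{13}{3}$)
$\left(416 - 159\right) \left(\frac{1}{\left(\left(139 - 17\right) - 144\right) - 102} + V{\left(3 \right)}\right) = \left(416 - 159\right) \left(\frac{1}{\left(\left(139 - 17\right) - 144\right) - 102} + \frac{13}{3}\right) = 257 \left(\frac{1}{\left(122 - 144\right) - 102} + \frac{13}{3}\right) = 257 \left(\frac{1}{-22 - 102} + \frac{13}{3}\right) = 257 \left(\frac{1}{-124} + \frac{13}{3}\right) = 257 \left(- \frac{1}{124} + \frac{13}{3}\right) = 257 \cdot \frac{1609}{372} = \frac{413513}{372}$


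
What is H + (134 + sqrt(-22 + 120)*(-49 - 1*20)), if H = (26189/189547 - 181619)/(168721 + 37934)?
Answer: 1738155539262/13056945095 - 483*sqrt(2) ≈ -549.94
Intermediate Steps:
H = -11475103468/13056945095 (H = (26189*(1/189547) - 181619)/206655 = (26189/189547 - 181619)*(1/206655) = -34425310404/189547*1/206655 = -11475103468/13056945095 ≈ -0.87885)
H + (134 + sqrt(-22 + 120)*(-49 - 1*20)) = -11475103468/13056945095 + (134 + sqrt(-22 + 120)*(-49 - 1*20)) = -11475103468/13056945095 + (134 + sqrt(98)*(-49 - 20)) = -11475103468/13056945095 + (134 + (7*sqrt(2))*(-69)) = -11475103468/13056945095 + (134 - 483*sqrt(2)) = 1738155539262/13056945095 - 483*sqrt(2)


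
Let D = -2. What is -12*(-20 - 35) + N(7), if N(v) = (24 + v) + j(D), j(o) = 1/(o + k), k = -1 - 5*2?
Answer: 8982/13 ≈ 690.92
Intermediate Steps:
k = -11 (k = -1 - 10 = -11)
j(o) = 1/(-11 + o) (j(o) = 1/(o - 11) = 1/(-11 + o))
N(v) = 311/13 + v (N(v) = (24 + v) + 1/(-11 - 2) = (24 + v) + 1/(-13) = (24 + v) - 1/13 = 311/13 + v)
-12*(-20 - 35) + N(7) = -12*(-20 - 35) + (311/13 + 7) = -12*(-55) + 402/13 = 660 + 402/13 = 8982/13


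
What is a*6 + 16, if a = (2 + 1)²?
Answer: 70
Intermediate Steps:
a = 9 (a = 3² = 9)
a*6 + 16 = 9*6 + 16 = 54 + 16 = 70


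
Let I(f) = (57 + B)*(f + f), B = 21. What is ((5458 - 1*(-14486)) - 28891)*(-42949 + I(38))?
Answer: 331226887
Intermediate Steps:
I(f) = 156*f (I(f) = (57 + 21)*(f + f) = 78*(2*f) = 156*f)
((5458 - 1*(-14486)) - 28891)*(-42949 + I(38)) = ((5458 - 1*(-14486)) - 28891)*(-42949 + 156*38) = ((5458 + 14486) - 28891)*(-42949 + 5928) = (19944 - 28891)*(-37021) = -8947*(-37021) = 331226887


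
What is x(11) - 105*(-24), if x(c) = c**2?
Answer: 2641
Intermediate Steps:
x(11) - 105*(-24) = 11**2 - 105*(-24) = 121 + 2520 = 2641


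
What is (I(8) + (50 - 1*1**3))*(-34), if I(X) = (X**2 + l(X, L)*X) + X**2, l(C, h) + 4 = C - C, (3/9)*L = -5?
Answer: -4930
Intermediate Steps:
L = -15 (L = 3*(-5) = -15)
l(C, h) = -4 (l(C, h) = -4 + (C - C) = -4 + 0 = -4)
I(X) = -4*X + 2*X**2 (I(X) = (X**2 - 4*X) + X**2 = -4*X + 2*X**2)
(I(8) + (50 - 1*1**3))*(-34) = (2*8*(-2 + 8) + (50 - 1*1**3))*(-34) = (2*8*6 + (50 - 1*1))*(-34) = (96 + (50 - 1))*(-34) = (96 + 49)*(-34) = 145*(-34) = -4930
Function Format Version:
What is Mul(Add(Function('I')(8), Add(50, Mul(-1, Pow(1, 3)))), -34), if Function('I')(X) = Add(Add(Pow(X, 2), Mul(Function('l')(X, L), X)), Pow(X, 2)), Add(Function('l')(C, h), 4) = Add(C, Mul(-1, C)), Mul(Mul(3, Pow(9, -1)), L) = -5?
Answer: -4930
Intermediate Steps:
L = -15 (L = Mul(3, -5) = -15)
Function('l')(C, h) = -4 (Function('l')(C, h) = Add(-4, Add(C, Mul(-1, C))) = Add(-4, 0) = -4)
Function('I')(X) = Add(Mul(-4, X), Mul(2, Pow(X, 2))) (Function('I')(X) = Add(Add(Pow(X, 2), Mul(-4, X)), Pow(X, 2)) = Add(Mul(-4, X), Mul(2, Pow(X, 2))))
Mul(Add(Function('I')(8), Add(50, Mul(-1, Pow(1, 3)))), -34) = Mul(Add(Mul(2, 8, Add(-2, 8)), Add(50, Mul(-1, Pow(1, 3)))), -34) = Mul(Add(Mul(2, 8, 6), Add(50, Mul(-1, 1))), -34) = Mul(Add(96, Add(50, -1)), -34) = Mul(Add(96, 49), -34) = Mul(145, -34) = -4930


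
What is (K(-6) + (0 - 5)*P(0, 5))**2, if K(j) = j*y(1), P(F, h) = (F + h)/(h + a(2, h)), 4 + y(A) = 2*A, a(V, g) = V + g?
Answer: 14161/144 ≈ 98.340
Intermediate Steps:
y(A) = -4 + 2*A
P(F, h) = (F + h)/(2 + 2*h) (P(F, h) = (F + h)/(h + (2 + h)) = (F + h)/(2 + 2*h))
K(j) = -2*j (K(j) = j*(-4 + 2*1) = j*(-4 + 2) = j*(-2) = -2*j)
(K(-6) + (0 - 5)*P(0, 5))**2 = (-2*(-6) + (0 - 5)*((0 + 5)/(2*(1 + 5))))**2 = (12 - 5*5/(2*6))**2 = (12 - 5*5/12)**2 = (12 - 25/12)**2 = (119/12)**2 = 14161/144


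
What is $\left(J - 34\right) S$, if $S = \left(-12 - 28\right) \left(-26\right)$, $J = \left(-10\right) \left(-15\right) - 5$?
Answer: $115440$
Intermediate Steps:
$J = 145$ ($J = 150 - 5 = 145$)
$S = 1040$ ($S = \left(-40\right) \left(-26\right) = 1040$)
$\left(J - 34\right) S = \left(145 - 34\right) 1040 = 111 \cdot 1040 = 115440$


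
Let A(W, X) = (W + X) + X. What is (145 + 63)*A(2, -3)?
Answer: -832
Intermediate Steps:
A(W, X) = W + 2*X
(145 + 63)*A(2, -3) = (145 + 63)*(2 + 2*(-3)) = 208*(2 - 6) = 208*(-4) = -832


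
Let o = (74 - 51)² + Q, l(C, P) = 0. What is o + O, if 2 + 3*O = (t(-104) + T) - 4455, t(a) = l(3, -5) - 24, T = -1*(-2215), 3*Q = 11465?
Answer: 10786/3 ≈ 3595.3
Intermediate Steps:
Q = 11465/3 (Q = (⅓)*11465 = 11465/3 ≈ 3821.7)
T = 2215
t(a) = -24 (t(a) = 0 - 24 = -24)
o = 13052/3 (o = (74 - 51)² + 11465/3 = 23² + 11465/3 = 529 + 11465/3 = 13052/3 ≈ 4350.7)
O = -2266/3 (O = -⅔ + ((-24 + 2215) - 4455)/3 = -⅔ + (2191 - 4455)/3 = -⅔ + (⅓)*(-2264) = -⅔ - 2264/3 = -2266/3 ≈ -755.33)
o + O = 13052/3 - 2266/3 = 10786/3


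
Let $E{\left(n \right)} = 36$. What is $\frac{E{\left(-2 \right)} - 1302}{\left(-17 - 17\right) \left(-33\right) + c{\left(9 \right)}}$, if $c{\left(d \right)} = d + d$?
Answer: $- \frac{211}{190} \approx -1.1105$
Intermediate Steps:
$c{\left(d \right)} = 2 d$
$\frac{E{\left(-2 \right)} - 1302}{\left(-17 - 17\right) \left(-33\right) + c{\left(9 \right)}} = \frac{36 - 1302}{\left(-17 - 17\right) \left(-33\right) + 2 \cdot 9} = - \frac{1266}{\left(-34\right) \left(-33\right) + 18} = - \frac{1266}{1122 + 18} = - \frac{1266}{1140} = \left(-1266\right) \frac{1}{1140} = - \frac{211}{190}$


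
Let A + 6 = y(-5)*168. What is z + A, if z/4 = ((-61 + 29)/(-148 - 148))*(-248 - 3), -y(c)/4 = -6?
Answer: 144946/37 ≈ 3917.5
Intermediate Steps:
y(c) = 24 (y(c) = -4*(-6) = 24)
A = 4026 (A = -6 + 24*168 = -6 + 4032 = 4026)
z = -4016/37 (z = 4*(((-61 + 29)/(-148 - 148))*(-248 - 3)) = 4*(-32/(-296)*(-251)) = 4*(-32*(-1/296)*(-251)) = 4*((4/37)*(-251)) = 4*(-1004/37) = -4016/37 ≈ -108.54)
z + A = -4016/37 + 4026 = 144946/37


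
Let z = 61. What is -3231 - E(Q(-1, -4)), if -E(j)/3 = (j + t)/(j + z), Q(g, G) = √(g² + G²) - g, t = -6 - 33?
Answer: -12372156/3827 + 300*√17/3827 ≈ -3232.5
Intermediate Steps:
t = -39
Q(g, G) = √(G² + g²) - g
E(j) = -3*(-39 + j)/(61 + j) (E(j) = -3*(j - 39)/(j + 61) = -3*(-39 + j)/(61 + j))
-3231 - E(Q(-1, -4)) = -3231 - 3*(39 - (√((-4)² + (-1)²) - 1*(-1)))/(61 + (√((-4)² + (-1)²) - 1*(-1))) = -3231 - 3*(39 - (√(16 + 1) + 1))/(61 + (√(16 + 1) + 1)) = -3231 - 3*(39 - (√17 + 1))/(61 + (√17 + 1)) = -3231 - 3*(39 - (1 + √17))/(61 + (1 + √17)) = -3231 - 3*(39 + (-1 - √17))/(62 + √17) = -3231 - 3*(38 - √17)/(62 + √17)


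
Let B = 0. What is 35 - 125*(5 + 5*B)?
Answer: -590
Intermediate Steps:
35 - 125*(5 + 5*B) = 35 - 125*(5 + 5*0) = 35 - 125*(5 + 0) = 35 - 125*5 = 35 - 625 = -590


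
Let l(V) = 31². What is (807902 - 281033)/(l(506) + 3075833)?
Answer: 8363/48838 ≈ 0.17124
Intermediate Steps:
l(V) = 961
(807902 - 281033)/(l(506) + 3075833) = (807902 - 281033)/(961 + 3075833) = 526869/3076794 = 526869*(1/3076794) = 8363/48838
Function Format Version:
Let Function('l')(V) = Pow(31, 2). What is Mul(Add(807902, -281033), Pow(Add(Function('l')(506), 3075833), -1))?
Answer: Rational(8363, 48838) ≈ 0.17124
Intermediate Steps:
Function('l')(V) = 961
Mul(Add(807902, -281033), Pow(Add(Function('l')(506), 3075833), -1)) = Mul(Add(807902, -281033), Pow(Add(961, 3075833), -1)) = Mul(526869, Pow(3076794, -1)) = Mul(526869, Rational(1, 3076794)) = Rational(8363, 48838)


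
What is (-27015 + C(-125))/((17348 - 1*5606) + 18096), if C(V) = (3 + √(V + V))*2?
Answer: -9003/9946 + 5*I*√10/14919 ≈ -0.90519 + 0.0010598*I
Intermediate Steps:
C(V) = 6 + 2*√2*√V (C(V) = (3 + √(2*V))*2 = (3 + √2*√V)*2 = 6 + 2*√2*√V)
(-27015 + C(-125))/((17348 - 1*5606) + 18096) = (-27015 + (6 + 2*√2*√(-125)))/((17348 - 1*5606) + 18096) = (-27015 + (6 + 2*√2*(5*I*√5)))/((17348 - 5606) + 18096) = (-27015 + (6 + 10*I*√10))/(11742 + 18096) = (-27009 + 10*I*√10)/29838 = (-27009 + 10*I*√10)*(1/29838) = -9003/9946 + 5*I*√10/14919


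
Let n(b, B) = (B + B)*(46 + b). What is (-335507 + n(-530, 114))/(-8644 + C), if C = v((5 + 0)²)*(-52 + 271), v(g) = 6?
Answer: 445859/7330 ≈ 60.827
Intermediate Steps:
n(b, B) = 2*B*(46 + b) (n(b, B) = (2*B)*(46 + b) = 2*B*(46 + b))
C = 1314 (C = 6*(-52 + 271) = 6*219 = 1314)
(-335507 + n(-530, 114))/(-8644 + C) = (-335507 + 2*114*(46 - 530))/(-8644 + 1314) = (-335507 + 2*114*(-484))/(-7330) = (-335507 - 110352)*(-1/7330) = -445859*(-1/7330) = 445859/7330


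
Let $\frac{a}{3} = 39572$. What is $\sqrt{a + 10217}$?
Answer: $\sqrt{128933} \approx 359.07$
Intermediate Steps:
$a = 118716$ ($a = 3 \cdot 39572 = 118716$)
$\sqrt{a + 10217} = \sqrt{118716 + 10217} = \sqrt{128933}$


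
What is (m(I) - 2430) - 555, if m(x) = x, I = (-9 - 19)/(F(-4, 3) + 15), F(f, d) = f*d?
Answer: -8983/3 ≈ -2994.3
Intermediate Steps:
F(f, d) = d*f
I = -28/3 (I = (-9 - 19)/(3*(-4) + 15) = -28/(-12 + 15) = -28/3 ≈ -9.3333)
(m(I) - 2430) - 555 = (-28/3 - 2430) - 555 = -7318/3 - 555 = -8983/3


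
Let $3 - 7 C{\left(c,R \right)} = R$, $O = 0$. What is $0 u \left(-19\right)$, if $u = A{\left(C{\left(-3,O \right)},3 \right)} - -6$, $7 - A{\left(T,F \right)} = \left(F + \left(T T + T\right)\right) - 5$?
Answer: $0$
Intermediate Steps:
$C{\left(c,R \right)} = \frac{3}{7} - \frac{R}{7}$
$A{\left(T,F \right)} = 12 - F - T - T^{2}$ ($A{\left(T,F \right)} = 7 - \left(\left(F + \left(T T + T\right)\right) - 5\right) = 7 - \left(\left(F + \left(T^{2} + T\right)\right) - 5\right) = 7 - \left(\left(F + \left(T + T^{2}\right)\right) - 5\right) = 7 - \left(\left(F + T + T^{2}\right) - 5\right) = 7 - \left(-5 + F + T + T^{2}\right) = 12 - F - T - T^{2}$)
$u = \frac{705}{49}$ ($u = \left(12 - 3 - \left(\frac{3}{7} - 0\right) - \left(\frac{3}{7} - 0\right)^{2}\right) - -6 = \left(12 - 3 - \left(\frac{3}{7} + 0\right) - \left(\frac{3}{7} + 0\right)^{2}\right) + 6 = \left(12 - 3 - \frac{3}{7} - \left(\frac{3}{7}\right)^{2}\right) + 6 = \left(12 - 3 - \frac{3}{7} - \frac{9}{49}\right) + 6 = \frac{411}{49} + 6 = \frac{705}{49} \approx 14.388$)
$0 u \left(-19\right) = 0 \cdot \frac{705}{49} \left(-19\right) = 0 \left(-19\right) = 0$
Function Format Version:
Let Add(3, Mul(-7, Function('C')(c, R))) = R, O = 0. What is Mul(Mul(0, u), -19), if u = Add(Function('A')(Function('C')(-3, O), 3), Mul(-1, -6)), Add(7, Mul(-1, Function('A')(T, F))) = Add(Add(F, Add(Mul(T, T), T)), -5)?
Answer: 0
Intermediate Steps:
Function('C')(c, R) = Add(Rational(3, 7), Mul(Rational(-1, 7), R))
Function('A')(T, F) = Add(12, Mul(-1, F), Mul(-1, T), Mul(-1, Pow(T, 2))) (Function('A')(T, F) = Add(7, Mul(-1, Add(Add(F, Add(Mul(T, T), T)), -5))) = Add(7, Mul(-1, Add(Add(F, Add(Pow(T, 2), T)), -5))) = Add(7, Mul(-1, Add(Add(F, Add(T, Pow(T, 2))), -5))) = Add(7, Mul(-1, Add(Add(F, T, Pow(T, 2)), -5))) = Add(7, Mul(-1, Add(-5, F, T, Pow(T, 2)))) = Add(7, Add(5, Mul(-1, F), Mul(-1, T), Mul(-1, Pow(T, 2)))) = Add(12, Mul(-1, F), Mul(-1, T), Mul(-1, Pow(T, 2))))
u = Rational(705, 49) (u = Add(Add(12, Mul(-1, 3), Mul(-1, Add(Rational(3, 7), Mul(Rational(-1, 7), 0))), Mul(-1, Pow(Add(Rational(3, 7), Mul(Rational(-1, 7), 0)), 2))), Mul(-1, -6)) = Add(Add(12, -3, Mul(-1, Add(Rational(3, 7), 0)), Mul(-1, Pow(Add(Rational(3, 7), 0), 2))), 6) = Add(Add(12, -3, Mul(-1, Rational(3, 7)), Mul(-1, Pow(Rational(3, 7), 2))), 6) = Add(Add(12, -3, Rational(-3, 7), Mul(-1, Rational(9, 49))), 6) = Add(Add(12, -3, Rational(-3, 7), Rational(-9, 49)), 6) = Add(Rational(411, 49), 6) = Rational(705, 49) ≈ 14.388)
Mul(Mul(0, u), -19) = Mul(Mul(0, Rational(705, 49)), -19) = Mul(0, -19) = 0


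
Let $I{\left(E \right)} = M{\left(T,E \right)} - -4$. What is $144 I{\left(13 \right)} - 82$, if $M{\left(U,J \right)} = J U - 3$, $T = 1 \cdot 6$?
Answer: $11294$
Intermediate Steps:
$T = 6$
$M{\left(U,J \right)} = -3 + J U$
$I{\left(E \right)} = 1 + 6 E$ ($I{\left(E \right)} = \left(-3 + E 6\right) - -4 = \left(-3 + 6 E\right) + 4 = 1 + 6 E$)
$144 I{\left(13 \right)} - 82 = 144 \left(1 + 6 \cdot 13\right) - 82 = 144 \left(1 + 78\right) - 82 = 144 \cdot 79 - 82 = 11376 - 82 = 11294$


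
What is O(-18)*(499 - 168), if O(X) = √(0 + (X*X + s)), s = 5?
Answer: 331*√329 ≈ 6003.8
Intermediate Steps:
O(X) = √(5 + X²) (O(X) = √(0 + (X*X + 5)) = √(0 + (X² + 5)) = √(0 + (5 + X²)) = √(5 + X²))
O(-18)*(499 - 168) = √(5 + (-18)²)*(499 - 168) = √(5 + 324)*331 = √329*331 = 331*√329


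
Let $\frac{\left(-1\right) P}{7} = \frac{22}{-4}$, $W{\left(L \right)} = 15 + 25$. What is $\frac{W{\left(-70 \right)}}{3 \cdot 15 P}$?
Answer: $\frac{16}{693} \approx 0.023088$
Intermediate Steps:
$W{\left(L \right)} = 40$
$P = \frac{77}{2}$ ($P = - 7 \frac{22}{-4} = - 7 \cdot 22 \left(- \frac{1}{4}\right) = \left(-7\right) \left(- \frac{11}{2}\right) = \frac{77}{2} \approx 38.5$)
$\frac{W{\left(-70 \right)}}{3 \cdot 15 P} = \frac{40}{3 \cdot 15 \cdot \frac{77}{2}} = \frac{40}{45 \cdot \frac{77}{2}} = \frac{40}{\frac{3465}{2}} = 40 \cdot \frac{2}{3465} = \frac{16}{693}$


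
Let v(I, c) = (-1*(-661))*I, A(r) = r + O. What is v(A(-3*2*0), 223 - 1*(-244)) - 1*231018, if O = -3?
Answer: -233001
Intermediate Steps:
A(r) = -3 + r (A(r) = r - 3 = -3 + r)
v(I, c) = 661*I
v(A(-3*2*0), 223 - 1*(-244)) - 1*231018 = 661*(-3 - 3*2*0) - 1*231018 = 661*(-3 - 6*0) - 231018 = 661*(-3 + 0) - 231018 = 661*(-3) - 231018 = -1983 - 231018 = -233001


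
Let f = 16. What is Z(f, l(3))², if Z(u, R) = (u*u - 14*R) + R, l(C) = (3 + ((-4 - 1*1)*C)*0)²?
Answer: 19321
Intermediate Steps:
l(C) = 9 (l(C) = (3 + ((-4 - 1)*C)*0)² = (3 - 5*C*0)² = (3 + 0)² = 3² = 9)
Z(u, R) = u² - 13*R (Z(u, R) = (u² - 14*R) + R = u² - 13*R)
Z(f, l(3))² = (16² - 13*9)² = (256 - 117)² = 139² = 19321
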